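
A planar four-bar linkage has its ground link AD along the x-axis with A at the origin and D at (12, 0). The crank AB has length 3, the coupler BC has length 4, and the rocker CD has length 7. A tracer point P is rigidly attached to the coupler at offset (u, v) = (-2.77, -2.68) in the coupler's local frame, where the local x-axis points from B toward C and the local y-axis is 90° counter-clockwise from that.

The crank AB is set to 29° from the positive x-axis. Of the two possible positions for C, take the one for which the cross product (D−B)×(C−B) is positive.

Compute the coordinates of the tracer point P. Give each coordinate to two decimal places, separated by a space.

A=(0,0), D=(12.00,0)
B = A + 3.00·(cos29°, sin29°) = (2.6239, 1.4544)
|BD| = 9.4883
circle(B,4.00) ∩ circle(D,7.00): a=3.0051, h=2.6399
  candidates: C₊=(5.9982,3.6025) cross=25.048; C₋=(5.1888,-1.6149) cross=-25.048
  mode + wants cross > 0 → take C=(5.9982,3.6025) (cross=25.048)
ex = (C−B)/|BC| = (0.8436,0.5370); ey = (-0.5370,0.8436)
P = B + -2.77·ex + -2.68·ey = (1.7264,-2.2939)

1.73 -2.29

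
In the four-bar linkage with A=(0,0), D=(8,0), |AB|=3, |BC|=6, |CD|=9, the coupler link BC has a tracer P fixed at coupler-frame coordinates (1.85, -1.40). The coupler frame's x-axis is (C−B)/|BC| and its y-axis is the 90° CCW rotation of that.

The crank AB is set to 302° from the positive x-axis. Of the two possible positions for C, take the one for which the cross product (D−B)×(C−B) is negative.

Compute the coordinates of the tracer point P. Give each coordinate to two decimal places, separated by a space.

1.04 -4.80

A=(0,0), D=(8.00,0)
B = A + 3.00·(cos302°, sin302°) = (1.5898, -2.5441)
|BD| = 6.8967
circle(B,6.00) ∩ circle(D,9.00): a=0.1859, h=5.9971
  candidates: C₊=(-0.4498,3.0986) cross=41.360; C₋=(3.9748,-8.0497) cross=-41.360
  mode - wants cross < 0 → take C=(3.9748,-8.0497) (cross=-41.360)
ex = (C−B)/|BC| = (0.3975,-0.9176); ey = (0.9176,0.3975)
P = B + 1.85·ex + -1.40·ey = (1.0405,-4.7982)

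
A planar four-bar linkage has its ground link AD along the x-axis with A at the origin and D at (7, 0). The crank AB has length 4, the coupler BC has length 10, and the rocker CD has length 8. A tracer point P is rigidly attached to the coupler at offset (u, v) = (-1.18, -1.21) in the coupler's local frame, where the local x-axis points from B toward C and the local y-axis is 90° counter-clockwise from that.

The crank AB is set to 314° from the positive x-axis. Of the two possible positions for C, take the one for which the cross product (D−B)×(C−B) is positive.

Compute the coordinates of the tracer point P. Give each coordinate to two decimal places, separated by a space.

A=(0,0), D=(7.00,0)
B = A + 4.00·(cos314°, sin314°) = (2.7786, -2.8774)
|BD| = 5.1087
circle(B,10.00) ∩ circle(D,8.00): a=6.0777, h=7.9411
  candidates: C₊=(3.3281,7.1075) cross=40.569; C₋=(12.2733,-6.0160) cross=-40.569
  mode + wants cross > 0 → take C=(3.3281,7.1075) (cross=40.569)
ex = (C−B)/|BC| = (0.0549,0.9985); ey = (-0.9985,0.0549)
P = B + -1.18·ex + -1.21·ey = (3.9220,-4.1221)

3.92 -4.12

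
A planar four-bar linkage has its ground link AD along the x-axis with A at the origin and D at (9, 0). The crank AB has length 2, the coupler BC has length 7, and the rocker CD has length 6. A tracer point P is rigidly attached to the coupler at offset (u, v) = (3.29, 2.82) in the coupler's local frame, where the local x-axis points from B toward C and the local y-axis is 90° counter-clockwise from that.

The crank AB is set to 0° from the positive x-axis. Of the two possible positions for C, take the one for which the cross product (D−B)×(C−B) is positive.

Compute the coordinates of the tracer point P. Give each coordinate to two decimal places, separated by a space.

1.90 4.33

A=(0,0), D=(9.00,0)
B = A + 2.00·(cos0°, sin0°) = (2.0000, 0.0000)
|BD| = 7.0000
circle(B,7.00) ∩ circle(D,6.00): a=4.4286, h=5.4210
  candidates: C₊=(6.4286,5.4210) cross=37.947; C₋=(6.4286,-5.4210) cross=-37.947
  mode + wants cross > 0 → take C=(6.4286,5.4210) (cross=37.947)
ex = (C−B)/|BC| = (0.6327,0.7744); ey = (-0.7744,0.6327)
P = B + 3.29·ex + 2.82·ey = (1.8975,4.3320)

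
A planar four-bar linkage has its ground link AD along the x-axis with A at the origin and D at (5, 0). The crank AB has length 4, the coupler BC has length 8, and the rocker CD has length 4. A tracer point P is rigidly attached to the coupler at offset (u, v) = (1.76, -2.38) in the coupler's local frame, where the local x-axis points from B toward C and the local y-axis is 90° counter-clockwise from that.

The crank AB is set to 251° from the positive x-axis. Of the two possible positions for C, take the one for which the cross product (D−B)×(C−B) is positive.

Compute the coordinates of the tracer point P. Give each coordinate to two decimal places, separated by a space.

1.63 -3.41

A=(0,0), D=(5.00,0)
B = A + 4.00·(cos251°, sin251°) = (-1.3023, -3.7821)
|BD| = 7.3500
circle(B,8.00) ∩ circle(D,4.00): a=6.9403, h=3.9790
  candidates: C₊=(2.6013,3.2009) cross=29.245; C₋=(6.6961,-3.6226) cross=-29.245
  mode + wants cross > 0 → take C=(2.6013,3.2009) (cross=29.245)
ex = (C−B)/|BC| = (0.4879,0.8729); ey = (-0.8729,0.4879)
P = B + 1.76·ex + -2.38·ey = (1.6339,-3.4071)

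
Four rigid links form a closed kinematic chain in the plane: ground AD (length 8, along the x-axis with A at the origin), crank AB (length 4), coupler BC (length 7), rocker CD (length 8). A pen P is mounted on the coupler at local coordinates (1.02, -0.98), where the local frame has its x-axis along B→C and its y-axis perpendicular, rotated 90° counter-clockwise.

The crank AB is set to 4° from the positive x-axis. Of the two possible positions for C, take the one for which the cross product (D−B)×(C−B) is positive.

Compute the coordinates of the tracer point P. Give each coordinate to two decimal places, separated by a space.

A=(0,0), D=(8.00,0)
B = A + 4.00·(cos4°, sin4°) = (3.9903, 0.2790)
|BD| = 4.0194
circle(B,7.00) ∩ circle(D,8.00): a=0.1438, h=6.9985
  candidates: C₊=(4.6195,7.2507) cross=28.130; C₋=(3.6479,-6.7126) cross=-28.130
  mode + wants cross > 0 → take C=(4.6195,7.2507) (cross=28.130)
ex = (C−B)/|BC| = (0.0899,0.9960); ey = (-0.9960,0.0899)
P = B + 1.02·ex + -0.98·ey = (5.0580,1.2068)

5.06 1.21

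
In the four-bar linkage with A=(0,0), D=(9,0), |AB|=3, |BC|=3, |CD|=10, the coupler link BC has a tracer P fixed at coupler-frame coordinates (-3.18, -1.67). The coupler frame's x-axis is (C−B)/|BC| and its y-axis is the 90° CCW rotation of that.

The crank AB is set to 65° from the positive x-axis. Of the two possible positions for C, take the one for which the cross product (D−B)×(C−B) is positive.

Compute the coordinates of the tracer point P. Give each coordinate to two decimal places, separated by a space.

A=(0,0), D=(9.00,0)
B = A + 3.00·(cos65°, sin65°) = (1.2679, 2.7189)
|BD| = 8.1963
circle(B,3.00) ∩ circle(D,10.00): a=-1.4532, h=2.6245
  candidates: C₊=(0.7676,5.6769) cross=21.511; C₋=(-0.9737,0.7251) cross=-21.511
  mode + wants cross > 0 → take C=(0.7676,5.6769) (cross=21.511)
ex = (C−B)/|BC| = (-0.1668,0.9860); ey = (-0.9860,-0.1668)
P = B + -3.18·ex + -1.67·ey = (3.4448,-0.1381)

3.44 -0.14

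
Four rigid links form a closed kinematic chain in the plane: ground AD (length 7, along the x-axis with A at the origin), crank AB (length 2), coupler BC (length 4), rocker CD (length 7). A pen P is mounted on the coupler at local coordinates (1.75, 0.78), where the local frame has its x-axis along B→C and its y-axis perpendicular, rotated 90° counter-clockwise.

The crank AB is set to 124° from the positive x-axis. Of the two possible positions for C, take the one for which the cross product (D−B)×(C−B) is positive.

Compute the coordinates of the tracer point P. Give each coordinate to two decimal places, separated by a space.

-0.46 3.46

A=(0,0), D=(7.00,0)
B = A + 2.00·(cos124°, sin124°) = (-1.1184, 1.6581)
|BD| = 8.2860
circle(B,4.00) ∩ circle(D,7.00): a=2.1517, h=3.3720
  candidates: C₊=(1.6645,4.5313) cross=27.940; C₋=(0.3150,-2.0763) cross=-27.940
  mode + wants cross > 0 → take C=(1.6645,4.5313) (cross=27.940)
ex = (C−B)/|BC| = (0.6957,0.7183); ey = (-0.7183,0.6957)
P = B + 1.75·ex + 0.78·ey = (-0.4611,3.4578)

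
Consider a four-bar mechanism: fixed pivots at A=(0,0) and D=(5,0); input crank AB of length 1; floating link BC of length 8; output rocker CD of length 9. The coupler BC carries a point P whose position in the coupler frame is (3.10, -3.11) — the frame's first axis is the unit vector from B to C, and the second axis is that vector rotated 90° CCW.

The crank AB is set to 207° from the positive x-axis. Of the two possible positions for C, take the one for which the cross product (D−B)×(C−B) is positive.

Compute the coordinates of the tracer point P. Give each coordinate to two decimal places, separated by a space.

2.55 2.27

A=(0,0), D=(5.00,0)
B = A + 1.00·(cos207°, sin207°) = (-0.8910, -0.4540)
|BD| = 5.9085
circle(B,8.00) ∩ circle(D,9.00): a=1.5156, h=7.8551
  candidates: C₊=(0.0166,7.4944) cross=46.412; C₋=(1.2237,-8.1694) cross=-46.412
  mode + wants cross > 0 → take C=(0.0166,7.4944) (cross=46.412)
ex = (C−B)/|BC| = (0.1134,0.9935); ey = (-0.9935,0.1134)
P = B + 3.10·ex + -3.11·ey = (2.5506,2.2732)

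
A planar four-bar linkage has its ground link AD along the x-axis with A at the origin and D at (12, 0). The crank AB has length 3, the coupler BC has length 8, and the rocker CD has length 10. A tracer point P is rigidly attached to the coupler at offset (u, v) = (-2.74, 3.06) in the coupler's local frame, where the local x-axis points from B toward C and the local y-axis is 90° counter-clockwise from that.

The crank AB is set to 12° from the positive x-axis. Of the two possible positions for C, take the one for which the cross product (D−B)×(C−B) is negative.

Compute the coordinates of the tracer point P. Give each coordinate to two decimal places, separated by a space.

A=(0,0), D=(12.00,0)
B = A + 3.00·(cos12°, sin12°) = (2.9344, 0.6237)
|BD| = 9.0870
circle(B,8.00) ∩ circle(D,10.00): a=2.5626, h=7.5784
  candidates: C₊=(6.0112,8.0084) cross=68.865; C₋=(4.9709,-7.1127) cross=-68.865
  mode - wants cross < 0 → take C=(4.9709,-7.1127) (cross=-68.865)
ex = (C−B)/|BC| = (0.2546,-0.9671); ey = (0.9671,0.2546)
P = B + -2.74·ex + 3.06·ey = (5.1962,4.0524)

5.20 4.05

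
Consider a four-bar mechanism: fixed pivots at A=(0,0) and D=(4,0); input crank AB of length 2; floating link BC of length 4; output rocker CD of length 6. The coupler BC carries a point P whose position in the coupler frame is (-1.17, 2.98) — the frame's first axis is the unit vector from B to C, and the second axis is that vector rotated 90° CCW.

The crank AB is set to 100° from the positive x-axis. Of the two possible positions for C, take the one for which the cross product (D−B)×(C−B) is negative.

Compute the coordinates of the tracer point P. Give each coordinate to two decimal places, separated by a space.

2.85 2.04

A=(0,0), D=(4.00,0)
B = A + 2.00·(cos100°, sin100°) = (-0.3473, 1.9696)
|BD| = 4.7727
circle(B,4.00) ∩ circle(D,6.00): a=0.2911, h=3.9894
  candidates: C₊=(1.5642,5.4833) cross=19.040; C₋=(-1.7285,-1.7843) cross=-19.040
  mode - wants cross < 0 → take C=(-1.7285,-1.7843) (cross=-19.040)
ex = (C−B)/|BC| = (-0.3453,-0.9385); ey = (0.9385,-0.3453)
P = B + -1.17·ex + 2.98·ey = (2.8534,2.0386)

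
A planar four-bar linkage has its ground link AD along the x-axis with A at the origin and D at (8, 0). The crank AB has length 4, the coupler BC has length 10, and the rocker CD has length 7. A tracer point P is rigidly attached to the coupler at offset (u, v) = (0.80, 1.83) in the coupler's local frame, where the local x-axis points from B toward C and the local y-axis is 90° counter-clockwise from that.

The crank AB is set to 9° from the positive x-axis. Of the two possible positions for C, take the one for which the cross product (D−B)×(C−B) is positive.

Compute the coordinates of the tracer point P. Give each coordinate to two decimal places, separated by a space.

A=(0,0), D=(8.00,0)
B = A + 4.00·(cos9°, sin9°) = (3.9508, 0.6257)
|BD| = 4.0973
circle(B,10.00) ∩ circle(D,7.00): a=8.2723, h=5.6187
  candidates: C₊=(12.9841,4.9152) cross=23.022; C₋=(11.2679,-6.1904) cross=-23.022
  mode + wants cross > 0 → take C=(12.9841,4.9152) (cross=23.022)
ex = (C−B)/|BC| = (0.9033,0.4289); ey = (-0.4289,0.9033)
P = B + 0.80·ex + 1.83·ey = (3.8884,2.6220)

3.89 2.62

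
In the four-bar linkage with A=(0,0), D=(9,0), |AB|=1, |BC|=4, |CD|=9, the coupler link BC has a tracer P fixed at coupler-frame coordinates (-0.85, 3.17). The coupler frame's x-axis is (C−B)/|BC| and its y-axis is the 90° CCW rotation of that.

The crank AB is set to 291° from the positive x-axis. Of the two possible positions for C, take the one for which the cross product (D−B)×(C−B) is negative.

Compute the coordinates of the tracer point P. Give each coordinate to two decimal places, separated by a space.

3.20 0.70

A=(0,0), D=(9.00,0)
B = A + 1.00·(cos291°, sin291°) = (0.3584, -0.9336)
|BD| = 8.6919
circle(B,4.00) ∩ circle(D,9.00): a=0.6069, h=3.9537
  candidates: C₊=(0.5370,3.0624) cross=34.365; C₋=(1.3864,-4.7992) cross=-34.365
  mode - wants cross < 0 → take C=(1.3864,-4.7992) (cross=-34.365)
ex = (C−B)/|BC| = (0.2570,-0.9664); ey = (0.9664,0.2570)
P = B + -0.85·ex + 3.17·ey = (3.2034,0.7026)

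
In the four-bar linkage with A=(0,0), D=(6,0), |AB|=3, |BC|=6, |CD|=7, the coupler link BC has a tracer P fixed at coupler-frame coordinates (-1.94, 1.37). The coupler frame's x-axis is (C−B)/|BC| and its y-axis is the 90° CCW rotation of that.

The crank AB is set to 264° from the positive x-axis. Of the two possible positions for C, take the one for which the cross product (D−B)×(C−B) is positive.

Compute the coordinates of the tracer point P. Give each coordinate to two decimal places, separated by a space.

A=(0,0), D=(6.00,0)
B = A + 3.00·(cos264°, sin264°) = (-0.3136, -2.9836)
|BD| = 6.9831
circle(B,6.00) ∩ circle(D,7.00): a=2.5607, h=5.4261
  candidates: C₊=(-0.3167,3.0164) cross=37.891; C₋=(4.3200,-6.7954) cross=-37.891
  mode + wants cross > 0 → take C=(-0.3167,3.0164) (cross=37.891)
ex = (C−B)/|BC| = (-0.0005,1.0000); ey = (-1.0000,-0.0005)
P = B + -1.94·ex + 1.37·ey = (-1.6826,-4.9243)

-1.68 -4.92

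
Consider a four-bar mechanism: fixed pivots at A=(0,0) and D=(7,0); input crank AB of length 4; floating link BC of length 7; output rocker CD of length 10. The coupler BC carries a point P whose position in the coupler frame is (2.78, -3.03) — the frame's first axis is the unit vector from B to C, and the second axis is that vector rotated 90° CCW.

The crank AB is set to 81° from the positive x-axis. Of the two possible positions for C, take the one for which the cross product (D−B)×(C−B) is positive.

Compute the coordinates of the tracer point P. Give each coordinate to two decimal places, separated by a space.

A=(0,0), D=(7.00,0)
B = A + 4.00·(cos81°, sin81°) = (0.6257, 3.9508)
|BD| = 7.4993
circle(B,7.00) ∩ circle(D,10.00): a=0.3493, h=6.9913
  candidates: C₊=(4.6058,9.7092) cross=52.430; C₋=(-2.7604,-2.1757) cross=-52.430
  mode + wants cross > 0 → take C=(4.6058,9.7092) (cross=52.430)
ex = (C−B)/|BC| = (0.5686,0.8226); ey = (-0.8226,0.5686)
P = B + 2.78·ex + -3.03·ey = (4.6990,4.5149)

4.70 4.51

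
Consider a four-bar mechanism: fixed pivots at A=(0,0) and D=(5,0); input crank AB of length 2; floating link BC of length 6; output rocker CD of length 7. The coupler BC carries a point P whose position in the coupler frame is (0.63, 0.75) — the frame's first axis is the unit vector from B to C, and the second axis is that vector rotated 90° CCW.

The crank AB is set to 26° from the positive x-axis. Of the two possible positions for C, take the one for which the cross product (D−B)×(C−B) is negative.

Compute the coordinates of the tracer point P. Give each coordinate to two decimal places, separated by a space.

A=(0,0), D=(5.00,0)
B = A + 2.00·(cos26°, sin26°) = (1.7976, 0.8767)
|BD| = 3.3203
circle(B,6.00) ∩ circle(D,7.00): a=-0.2975, h=5.9926
  candidates: C₊=(3.0930,6.7352) cross=19.897; C₋=(-0.0718,-4.8246) cross=-19.897
  mode - wants cross < 0 → take C=(-0.0718,-4.8246) (cross=-19.897)
ex = (C−B)/|BC| = (-0.3116,-0.9502); ey = (0.9502,-0.3116)
P = B + 0.63·ex + 0.75·ey = (2.3140,0.0444)

2.31 0.04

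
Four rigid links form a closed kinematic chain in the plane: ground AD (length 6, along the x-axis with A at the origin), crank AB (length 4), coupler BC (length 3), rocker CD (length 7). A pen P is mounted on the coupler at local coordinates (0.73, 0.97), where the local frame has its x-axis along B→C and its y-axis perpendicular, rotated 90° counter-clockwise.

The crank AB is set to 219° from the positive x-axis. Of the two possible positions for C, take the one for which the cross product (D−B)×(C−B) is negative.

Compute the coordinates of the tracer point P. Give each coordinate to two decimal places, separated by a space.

A=(0,0), D=(6.00,0)
B = A + 4.00·(cos219°, sin219°) = (-3.1086, -2.5173)
|BD| = 9.4500
circle(B,3.00) ∩ circle(D,7.00): a=2.6086, h=1.4816
  candidates: C₊=(-0.9889,-0.3943) cross=14.001; C₋=(-0.1996,-3.2505) cross=-14.001
  mode - wants cross < 0 → take C=(-0.1996,-3.2505) (cross=-14.001)
ex = (C−B)/|BC| = (0.9697,-0.2444); ey = (0.2444,0.9697)
P = B + 0.73·ex + 0.97·ey = (-2.1637,-1.7551)

-2.16 -1.76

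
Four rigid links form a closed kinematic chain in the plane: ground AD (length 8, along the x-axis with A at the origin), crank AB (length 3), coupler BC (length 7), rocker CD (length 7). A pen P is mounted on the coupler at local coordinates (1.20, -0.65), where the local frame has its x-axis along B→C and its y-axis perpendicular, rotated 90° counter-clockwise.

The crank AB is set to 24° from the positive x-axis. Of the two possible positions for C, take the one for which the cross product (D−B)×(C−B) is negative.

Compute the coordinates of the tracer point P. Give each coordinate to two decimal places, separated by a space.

A=(0,0), D=(8.00,0)
B = A + 3.00·(cos24°, sin24°) = (2.7406, 1.2202)
|BD| = 5.3991
circle(B,7.00) ∩ circle(D,7.00): a=2.6995, h=6.4585
  candidates: C₊=(6.8300,6.9015) cross=34.870; C₋=(3.9107,-5.6813) cross=-34.870
  mode - wants cross < 0 → take C=(3.9107,-5.6813) (cross=-34.870)
ex = (C−B)/|BC| = (0.1671,-0.9859); ey = (0.9859,0.1671)
P = B + 1.20·ex + -0.65·ey = (2.3004,-0.0716)

2.30 -0.07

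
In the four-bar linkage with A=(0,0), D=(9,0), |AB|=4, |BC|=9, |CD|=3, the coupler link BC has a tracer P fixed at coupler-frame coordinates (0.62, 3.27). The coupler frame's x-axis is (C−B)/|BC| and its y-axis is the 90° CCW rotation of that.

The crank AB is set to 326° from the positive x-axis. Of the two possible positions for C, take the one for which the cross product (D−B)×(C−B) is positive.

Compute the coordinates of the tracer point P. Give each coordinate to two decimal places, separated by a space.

2.35 0.95

A=(0,0), D=(9.00,0)
B = A + 4.00·(cos326°, sin326°) = (3.3162, -2.2368)
|BD| = 6.1081
circle(B,9.00) ∩ circle(D,3.00): a=8.9478, h=0.9675
  candidates: C₊=(11.2882,1.9402) cross=5.910; C₋=(11.9967,0.1396) cross=-5.910
  mode + wants cross > 0 → take C=(11.2882,1.9402) (cross=5.910)
ex = (C−B)/|BC| = (0.8858,0.4641); ey = (-0.4641,0.8858)
P = B + 0.62·ex + 3.27·ey = (2.3477,0.9475)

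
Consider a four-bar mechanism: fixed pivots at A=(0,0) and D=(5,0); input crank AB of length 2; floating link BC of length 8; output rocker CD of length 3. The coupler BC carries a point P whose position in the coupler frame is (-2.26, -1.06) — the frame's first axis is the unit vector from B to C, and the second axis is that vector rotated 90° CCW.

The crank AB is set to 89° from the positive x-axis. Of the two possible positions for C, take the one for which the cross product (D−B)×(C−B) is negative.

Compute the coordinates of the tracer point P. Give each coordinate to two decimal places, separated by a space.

-2.43 2.40

A=(0,0), D=(5.00,0)
B = A + 2.00·(cos89°, sin89°) = (0.0349, 1.9997)
|BD| = 5.3527
circle(B,8.00) ∩ circle(D,3.00): a=7.8140, h=1.7152
  candidates: C₊=(7.9239,0.6715) cross=9.181; C₋=(6.6423,-2.5105) cross=-9.181
  mode - wants cross < 0 → take C=(6.6423,-2.5105) (cross=-9.181)
ex = (C−B)/|BC| = (0.8259,-0.5638); ey = (0.5638,0.8259)
P = B + -2.26·ex + -1.06·ey = (-2.4293,2.3984)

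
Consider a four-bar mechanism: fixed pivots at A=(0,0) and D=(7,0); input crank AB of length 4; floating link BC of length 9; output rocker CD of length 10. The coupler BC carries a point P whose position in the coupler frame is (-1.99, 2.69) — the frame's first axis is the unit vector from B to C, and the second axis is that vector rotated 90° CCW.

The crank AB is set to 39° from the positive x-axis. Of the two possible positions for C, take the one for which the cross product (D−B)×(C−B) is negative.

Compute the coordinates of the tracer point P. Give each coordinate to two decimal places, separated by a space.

A=(0,0), D=(7.00,0)
B = A + 4.00·(cos39°, sin39°) = (3.1086, 2.5173)
|BD| = 4.6346
circle(B,9.00) ∩ circle(D,10.00): a=0.2675, h=8.9960
  candidates: C₊=(8.2194,9.9254) cross=41.693; C₋=(-1.5529,-5.1814) cross=-41.693
  mode - wants cross < 0 → take C=(-1.5529,-5.1814) (cross=-41.693)
ex = (C−B)/|BC| = (-0.5179,-0.8554); ey = (0.8554,-0.5179)
P = B + -1.99·ex + 2.69·ey = (6.4404,2.8263)

6.44 2.83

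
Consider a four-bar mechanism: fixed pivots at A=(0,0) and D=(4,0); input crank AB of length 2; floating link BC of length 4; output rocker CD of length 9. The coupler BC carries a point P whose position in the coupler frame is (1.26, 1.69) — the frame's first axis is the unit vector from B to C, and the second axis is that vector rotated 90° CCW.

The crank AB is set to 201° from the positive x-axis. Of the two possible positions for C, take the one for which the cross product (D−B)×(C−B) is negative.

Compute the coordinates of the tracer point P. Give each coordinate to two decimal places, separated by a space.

-1.12 -2.69

A=(0,0), D=(4.00,0)
B = A + 2.00·(cos201°, sin201°) = (-1.8672, -0.7167)
|BD| = 5.9108
circle(B,4.00) ∩ circle(D,9.00): a=-2.5430, h=3.0875
  candidates: C₊=(-4.7658,2.0397) cross=18.250; C₋=(-4.0170,-4.0899) cross=-18.250
  mode - wants cross < 0 → take C=(-4.0170,-4.0899) (cross=-18.250)
ex = (C−B)/|BC| = (-0.5375,-0.8433); ey = (0.8433,-0.5375)
P = B + 1.26·ex + 1.69·ey = (-1.1192,-2.6876)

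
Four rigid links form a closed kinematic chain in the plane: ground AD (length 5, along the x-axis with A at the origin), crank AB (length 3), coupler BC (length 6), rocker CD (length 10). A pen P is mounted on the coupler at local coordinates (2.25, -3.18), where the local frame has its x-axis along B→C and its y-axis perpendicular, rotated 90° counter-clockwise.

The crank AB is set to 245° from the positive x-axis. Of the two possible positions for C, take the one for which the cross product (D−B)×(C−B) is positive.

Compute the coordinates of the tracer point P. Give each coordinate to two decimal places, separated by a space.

0.00 0.96

A=(0,0), D=(5.00,0)
B = A + 3.00·(cos245°, sin245°) = (-1.2679, -2.7189)
|BD| = 6.8322
circle(B,6.00) ∩ circle(D,10.00): a=-1.2676, h=5.8646
  candidates: C₊=(-4.7646,2.1568) cross=40.068; C₋=(-0.0969,-8.6036) cross=-40.068
  mode + wants cross > 0 → take C=(-4.7646,2.1568) (cross=40.068)
ex = (C−B)/|BC| = (-0.5828,0.8126); ey = (-0.8126,-0.5828)
P = B + 2.25·ex + -3.18·ey = (0.0050,0.9628)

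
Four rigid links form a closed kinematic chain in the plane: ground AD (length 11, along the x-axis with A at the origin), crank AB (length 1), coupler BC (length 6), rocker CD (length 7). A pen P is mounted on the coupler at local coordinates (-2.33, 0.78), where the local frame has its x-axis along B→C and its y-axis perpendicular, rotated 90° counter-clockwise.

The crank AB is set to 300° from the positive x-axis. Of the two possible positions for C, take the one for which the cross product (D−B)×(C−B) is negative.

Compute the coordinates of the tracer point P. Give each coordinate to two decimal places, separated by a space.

A=(0,0), D=(11.00,0)
B = A + 1.00·(cos300°, sin300°) = (0.5000, -0.8660)
|BD| = 10.5357
circle(B,6.00) ∩ circle(D,7.00): a=4.6509, h=3.7907
  candidates: C₊=(4.8235,3.2941) cross=39.937; C₋=(5.4467,-4.2616) cross=-39.937
  mode - wants cross < 0 → take C=(5.4467,-4.2616) (cross=-39.937)
ex = (C−B)/|BC| = (0.8245,-0.5659); ey = (0.5659,0.8245)
P = B + -2.33·ex + 0.78·ey = (-0.9796,1.0957)

-0.98 1.10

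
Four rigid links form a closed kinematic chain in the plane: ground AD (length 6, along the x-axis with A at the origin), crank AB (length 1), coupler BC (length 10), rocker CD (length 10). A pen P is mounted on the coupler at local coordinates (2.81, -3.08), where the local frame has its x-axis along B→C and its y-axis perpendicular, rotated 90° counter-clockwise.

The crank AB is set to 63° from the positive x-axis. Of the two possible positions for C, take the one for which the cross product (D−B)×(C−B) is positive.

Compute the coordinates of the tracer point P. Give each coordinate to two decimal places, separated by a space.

4.44 2.11

A=(0,0), D=(6.00,0)
B = A + 1.00·(cos63°, sin63°) = (0.4540, 0.8910)
|BD| = 5.6171
circle(B,10.00) ∩ circle(D,10.00): a=2.8086, h=9.5975
  candidates: C₊=(4.7494,9.9215) cross=53.910; C₋=(1.7046,-9.0305) cross=-53.910
  mode + wants cross > 0 → take C=(4.7494,9.9215) (cross=53.910)
ex = (C−B)/|BC| = (0.4295,0.9030); ey = (-0.9030,0.4295)
P = B + 2.81·ex + -3.08·ey = (4.4424,2.1056)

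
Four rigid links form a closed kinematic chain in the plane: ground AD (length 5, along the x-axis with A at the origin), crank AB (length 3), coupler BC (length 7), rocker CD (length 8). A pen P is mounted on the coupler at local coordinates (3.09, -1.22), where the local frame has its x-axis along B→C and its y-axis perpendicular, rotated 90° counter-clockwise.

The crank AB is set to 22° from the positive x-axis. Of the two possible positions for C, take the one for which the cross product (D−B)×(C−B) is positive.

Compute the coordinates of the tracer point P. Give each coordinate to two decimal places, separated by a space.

A=(0,0), D=(5.00,0)
B = A + 3.00·(cos22°, sin22°) = (2.7816, 1.1238)
|BD| = 2.4869
circle(B,7.00) ∩ circle(D,8.00): a=-1.7724, h=6.7719
  candidates: C₊=(4.2607,7.9658) cross=16.841; C₋=(-1.8598,-4.1162) cross=-16.841
  mode + wants cross > 0 → take C=(4.2607,7.9658) (cross=16.841)
ex = (C−B)/|BC| = (0.2113,0.9774); ey = (-0.9774,0.2113)
P = B + 3.09·ex + -1.22·ey = (4.6269,3.8863)

4.63 3.89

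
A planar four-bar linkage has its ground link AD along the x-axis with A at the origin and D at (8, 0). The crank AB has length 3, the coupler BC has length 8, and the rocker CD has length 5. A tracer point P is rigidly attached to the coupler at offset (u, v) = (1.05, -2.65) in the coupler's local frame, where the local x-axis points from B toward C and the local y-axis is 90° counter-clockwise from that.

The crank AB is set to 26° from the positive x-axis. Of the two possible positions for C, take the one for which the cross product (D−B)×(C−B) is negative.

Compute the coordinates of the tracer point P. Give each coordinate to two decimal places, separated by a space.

A=(0,0), D=(8.00,0)
B = A + 3.00·(cos26°, sin26°) = (2.6964, 1.3151)
|BD| = 5.4642
circle(B,8.00) ∩ circle(D,5.00): a=6.3008, h=4.9295
  candidates: C₊=(9.9984,4.5833) cross=26.936; C₋=(7.6255,-4.9860) cross=-26.936
  mode - wants cross < 0 → take C=(7.6255,-4.9860) (cross=-26.936)
ex = (C−B)/|BC| = (0.6161,-0.7876); ey = (0.7876,0.6161)
P = B + 1.05·ex + -2.65·ey = (1.2561,-1.1447)

1.26 -1.14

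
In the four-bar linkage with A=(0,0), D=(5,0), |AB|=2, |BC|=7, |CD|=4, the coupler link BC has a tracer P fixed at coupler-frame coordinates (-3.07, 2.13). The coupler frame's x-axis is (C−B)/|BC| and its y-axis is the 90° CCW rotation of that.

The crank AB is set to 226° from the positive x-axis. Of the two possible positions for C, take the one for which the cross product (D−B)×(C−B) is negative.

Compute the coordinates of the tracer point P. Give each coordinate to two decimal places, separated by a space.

-3.47 1.67

A=(0,0), D=(5.00,0)
B = A + 2.00·(cos226°, sin226°) = (-1.3893, -1.4387)
|BD| = 6.5493
circle(B,7.00) ∩ circle(D,4.00): a=5.7940, h=3.9280
  candidates: C₊=(3.4003,3.6662) cross=25.726; C₋=(5.1260,-3.9980) cross=-25.726
  mode - wants cross < 0 → take C=(5.1260,-3.9980) (cross=-25.726)
ex = (C−B)/|BC| = (0.9308,-0.3656); ey = (0.3656,0.9308)
P = B + -3.07·ex + 2.13·ey = (-3.4680,1.6663)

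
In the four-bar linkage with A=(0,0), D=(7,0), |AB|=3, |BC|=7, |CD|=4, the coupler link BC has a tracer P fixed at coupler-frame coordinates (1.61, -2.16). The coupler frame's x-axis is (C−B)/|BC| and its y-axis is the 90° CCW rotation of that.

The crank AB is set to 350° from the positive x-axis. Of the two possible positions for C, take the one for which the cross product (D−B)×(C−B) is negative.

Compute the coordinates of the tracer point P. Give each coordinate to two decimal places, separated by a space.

3.62 -3.13

A=(0,0), D=(7.00,0)
B = A + 3.00·(cos350°, sin350°) = (2.9544, -0.5209)
|BD| = 4.0790
circle(B,7.00) ∩ circle(D,4.00): a=6.0846, h=3.4608
  candidates: C₊=(8.5472,3.6886) cross=14.117; C₋=(9.4312,-3.1763) cross=-14.117
  mode - wants cross < 0 → take C=(9.4312,-3.1763) (cross=-14.117)
ex = (C−B)/|BC| = (0.9253,-0.3793); ey = (0.3793,0.9253)
P = B + 1.61·ex + -2.16·ey = (3.6247,-3.1302)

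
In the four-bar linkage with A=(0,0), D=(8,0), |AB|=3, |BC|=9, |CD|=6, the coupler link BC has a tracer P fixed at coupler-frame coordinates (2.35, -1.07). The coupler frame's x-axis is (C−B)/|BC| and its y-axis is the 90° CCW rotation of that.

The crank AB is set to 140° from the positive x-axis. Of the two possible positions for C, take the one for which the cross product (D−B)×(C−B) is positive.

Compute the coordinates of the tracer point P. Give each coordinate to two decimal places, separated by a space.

0.28 1.92

A=(0,0), D=(8.00,0)
B = A + 3.00·(cos140°, sin140°) = (-2.2981, 1.9284)
|BD| = 10.4771
circle(B,9.00) ∩ circle(D,6.00): a=7.3861, h=5.1425
  candidates: C₊=(5.9083,5.6236) cross=53.879; C₋=(4.0153,-4.4858) cross=-53.879
  mode + wants cross > 0 → take C=(5.9083,5.6236) (cross=53.879)
ex = (C−B)/|BC| = (0.9118,0.4106); ey = (-0.4106,0.9118)
P = B + 2.35·ex + -1.07·ey = (0.2840,1.9176)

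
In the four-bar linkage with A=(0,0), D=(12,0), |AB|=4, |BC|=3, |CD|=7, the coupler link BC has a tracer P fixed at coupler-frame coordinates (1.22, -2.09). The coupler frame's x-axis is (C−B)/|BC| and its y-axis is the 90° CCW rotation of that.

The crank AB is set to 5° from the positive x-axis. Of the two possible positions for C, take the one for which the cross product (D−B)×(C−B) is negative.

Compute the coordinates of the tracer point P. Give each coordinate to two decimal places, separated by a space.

A=(0,0), D=(12.00,0)
B = A + 4.00·(cos5°, sin5°) = (3.9848, 0.3486)
|BD| = 8.0228
circle(B,3.00) ∩ circle(D,7.00): a=1.5185, h=2.5873
  candidates: C₊=(5.6143,2.8675) cross=20.757; C₋=(5.3894,-2.3022) cross=-20.757
  mode - wants cross < 0 → take C=(5.3894,-2.3022) (cross=-20.757)
ex = (C−B)/|BC| = (0.4682,-0.8836); ey = (0.8836,0.4682)
P = B + 1.22·ex + -2.09·ey = (2.7092,-1.7080)

2.71 -1.71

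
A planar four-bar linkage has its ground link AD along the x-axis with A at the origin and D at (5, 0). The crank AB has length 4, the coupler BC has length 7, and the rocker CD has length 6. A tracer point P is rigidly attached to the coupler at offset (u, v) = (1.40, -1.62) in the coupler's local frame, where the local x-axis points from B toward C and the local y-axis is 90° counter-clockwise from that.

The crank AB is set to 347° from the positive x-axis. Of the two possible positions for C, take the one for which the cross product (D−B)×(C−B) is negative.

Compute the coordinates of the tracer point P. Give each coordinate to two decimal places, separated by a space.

A=(0,0), D=(5.00,0)
B = A + 4.00·(cos347°, sin347°) = (3.8975, -0.8998)
|BD| = 1.4231
circle(B,7.00) ∩ circle(D,6.00): a=5.2791, h=4.5969
  candidates: C₊=(5.0808,5.9995) cross=6.542; C₋=(10.8939,-1.1233) cross=-6.542
  mode - wants cross < 0 → take C=(10.8939,-1.1233) (cross=-6.542)
ex = (C−B)/|BC| = (0.9995,-0.0319); ey = (0.0319,0.9995)
P = B + 1.40·ex + -1.62·ey = (5.2450,-2.5637)

5.25 -2.56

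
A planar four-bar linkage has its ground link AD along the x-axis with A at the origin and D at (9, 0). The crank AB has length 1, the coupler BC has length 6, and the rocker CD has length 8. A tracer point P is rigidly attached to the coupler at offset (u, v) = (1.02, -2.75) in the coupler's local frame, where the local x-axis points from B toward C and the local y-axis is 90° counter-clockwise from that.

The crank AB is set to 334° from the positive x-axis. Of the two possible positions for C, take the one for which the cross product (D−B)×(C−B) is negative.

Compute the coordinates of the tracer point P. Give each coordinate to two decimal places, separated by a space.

-1.13 -2.56

A=(0,0), D=(9.00,0)
B = A + 1.00·(cos334°, sin334°) = (0.8988, -0.4384)
|BD| = 8.1131
circle(B,6.00) ∩ circle(D,8.00): a=2.3309, h=5.5287
  candidates: C₊=(2.9276,5.2082) cross=44.855; C₋=(3.5250,-5.8331) cross=-44.855
  mode - wants cross < 0 → take C=(3.5250,-5.8331) (cross=-44.855)
ex = (C−B)/|BC| = (0.4377,-0.8991); ey = (0.8991,0.4377)
P = B + 1.02·ex + -2.75·ey = (-1.1273,-2.5592)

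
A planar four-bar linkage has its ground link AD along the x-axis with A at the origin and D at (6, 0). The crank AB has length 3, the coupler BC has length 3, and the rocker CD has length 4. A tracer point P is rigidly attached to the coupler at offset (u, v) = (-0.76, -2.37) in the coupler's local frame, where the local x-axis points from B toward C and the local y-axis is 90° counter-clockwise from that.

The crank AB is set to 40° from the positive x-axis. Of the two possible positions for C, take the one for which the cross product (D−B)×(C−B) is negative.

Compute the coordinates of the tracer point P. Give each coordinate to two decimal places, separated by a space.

-0.03 2.81

A=(0,0), D=(6.00,0)
B = A + 3.00·(cos40°, sin40°) = (2.2981, 1.9284)
|BD| = 4.1740
circle(B,3.00) ∩ circle(D,4.00): a=1.2485, h=2.7279
  candidates: C₊=(4.6657,3.7709) cross=11.386; C₋=(2.1451,-1.0677) cross=-11.386
  mode - wants cross < 0 → take C=(2.1451,-1.0677) (cross=-11.386)
ex = (C−B)/|BC| = (-0.0510,-0.9987); ey = (0.9987,-0.0510)
P = B + -0.76·ex + -2.37·ey = (-0.0300,2.8082)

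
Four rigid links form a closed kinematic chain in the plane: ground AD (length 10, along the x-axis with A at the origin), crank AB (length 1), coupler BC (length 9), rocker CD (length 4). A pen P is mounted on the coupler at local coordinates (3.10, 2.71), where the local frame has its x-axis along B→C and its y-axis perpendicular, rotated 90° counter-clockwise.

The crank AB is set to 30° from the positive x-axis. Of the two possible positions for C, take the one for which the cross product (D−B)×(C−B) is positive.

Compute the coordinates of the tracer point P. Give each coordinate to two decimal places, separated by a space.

A=(0,0), D=(10.00,0)
B = A + 1.00·(cos30°, sin30°) = (0.8660, 0.5000)
|BD| = 9.1476
circle(B,9.00) ∩ circle(D,4.00): a=8.1266, h=3.8675
  candidates: C₊=(9.1919,3.9175) cross=35.379; C₋=(8.7691,-3.8059) cross=-35.379
  mode + wants cross > 0 → take C=(9.1919,3.9175) (cross=35.379)
ex = (C−B)/|BC| = (0.9251,0.3797); ey = (-0.3797,0.9251)
P = B + 3.10·ex + 2.71·ey = (2.7048,4.1842)

2.70 4.18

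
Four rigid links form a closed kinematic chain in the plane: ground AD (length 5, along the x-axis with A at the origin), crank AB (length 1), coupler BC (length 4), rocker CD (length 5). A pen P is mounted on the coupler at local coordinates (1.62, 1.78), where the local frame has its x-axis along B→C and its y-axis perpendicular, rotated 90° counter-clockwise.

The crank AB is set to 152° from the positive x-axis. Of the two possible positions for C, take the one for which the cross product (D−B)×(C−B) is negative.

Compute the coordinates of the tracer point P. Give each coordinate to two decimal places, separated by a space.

1.46 -0.10

A=(0,0), D=(5.00,0)
B = A + 1.00·(cos152°, sin152°) = (-0.8829, 0.4695)
|BD| = 5.9017
circle(B,4.00) ∩ circle(D,5.00): a=2.1883, h=3.3483
  candidates: C₊=(1.5648,3.6331) cross=19.761; C₋=(1.0321,-3.0423) cross=-19.761
  mode - wants cross < 0 → take C=(1.0321,-3.0423) (cross=-19.761)
ex = (C−B)/|BC| = (0.4788,-0.8779); ey = (0.8779,0.4788)
P = B + 1.62·ex + 1.78·ey = (1.4554,-0.1006)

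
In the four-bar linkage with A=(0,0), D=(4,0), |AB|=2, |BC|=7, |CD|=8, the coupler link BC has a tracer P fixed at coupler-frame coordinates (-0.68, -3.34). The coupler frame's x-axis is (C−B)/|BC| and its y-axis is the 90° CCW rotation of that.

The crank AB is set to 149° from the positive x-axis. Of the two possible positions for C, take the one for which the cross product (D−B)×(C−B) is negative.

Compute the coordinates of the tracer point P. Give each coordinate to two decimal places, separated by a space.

-5.09 1.53

A=(0,0), D=(4.00,0)
B = A + 2.00·(cos149°, sin149°) = (-1.7143, 1.0301)
|BD| = 5.8064
circle(B,7.00) ∩ circle(D,8.00): a=1.6115, h=6.8120
  candidates: C₊=(1.0801,7.4481) cross=39.553; C₋=(-1.3368,-5.9597) cross=-39.553
  mode - wants cross < 0 → take C=(-1.3368,-5.9597) (cross=-39.553)
ex = (C−B)/|BC| = (0.0539,-0.9985); ey = (0.9985,0.0539)
P = B + -0.68·ex + -3.34·ey = (-5.0861,1.5290)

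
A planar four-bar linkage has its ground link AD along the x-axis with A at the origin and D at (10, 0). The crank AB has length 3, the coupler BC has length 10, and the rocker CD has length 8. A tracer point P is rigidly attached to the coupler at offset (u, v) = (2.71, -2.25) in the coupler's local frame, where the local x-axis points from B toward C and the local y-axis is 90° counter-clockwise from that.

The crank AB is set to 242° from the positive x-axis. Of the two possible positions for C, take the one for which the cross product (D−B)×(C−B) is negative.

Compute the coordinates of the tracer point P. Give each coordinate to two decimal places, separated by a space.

-0.14 -5.94

A=(0,0), D=(10.00,0)
B = A + 3.00·(cos242°, sin242°) = (-1.4084, -2.6488)
|BD| = 11.7119
circle(B,10.00) ∩ circle(D,8.00): a=7.3928, h=6.7339
  candidates: C₊=(4.2699,5.5826) cross=78.867; C₋=(7.3159,-7.5363) cross=-78.867
  mode - wants cross < 0 → take C=(7.3159,-7.5363) (cross=-78.867)
ex = (C−B)/|BC| = (0.8724,-0.4887); ey = (0.4887,0.8724)
P = B + 2.71·ex + -2.25·ey = (-0.1438,-5.9363)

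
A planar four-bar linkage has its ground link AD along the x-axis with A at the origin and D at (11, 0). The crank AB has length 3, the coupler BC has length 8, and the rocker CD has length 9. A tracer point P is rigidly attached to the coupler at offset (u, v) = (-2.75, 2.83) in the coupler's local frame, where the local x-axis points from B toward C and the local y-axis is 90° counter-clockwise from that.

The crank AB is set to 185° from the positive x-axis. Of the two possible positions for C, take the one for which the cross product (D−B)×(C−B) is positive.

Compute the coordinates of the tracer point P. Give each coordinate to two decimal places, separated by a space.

-6.90 0.27

A=(0,0), D=(11.00,0)
B = A + 3.00·(cos185°, sin185°) = (-2.9886, -0.2615)
|BD| = 13.9910
circle(B,8.00) ∩ circle(D,9.00): a=6.3880, h=4.8160
  candidates: C₊=(3.3083,4.6731) cross=67.381; C₋=(3.4883,-4.9572) cross=-67.381
  mode + wants cross > 0 → take C=(3.3083,4.6731) (cross=67.381)
ex = (C−B)/|BC| = (0.7871,0.6168); ey = (-0.6168,0.7871)
P = B + -2.75·ex + 2.83·ey = (-6.8987,0.2698)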